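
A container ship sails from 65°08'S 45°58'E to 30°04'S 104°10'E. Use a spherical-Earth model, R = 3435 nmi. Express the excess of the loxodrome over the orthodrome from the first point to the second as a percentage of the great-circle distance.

2.6%

Great circle: σ = 0.8680 rad → d_gc = Rσ = 2981.7 nmi
Rhumb: Δφ = +0.6120, Δλ = +1.0158, Δψ = +0.9613, q = Δφ/Δψ = 0.6367 → d_rh = R√(Δφ²+q²Δλ²) = 3058.5 nmi
Excess = (3058.5 − 2981.7) / 2981.7 = 76.8 / 2981.7 = 2.58% ≈ 2.6%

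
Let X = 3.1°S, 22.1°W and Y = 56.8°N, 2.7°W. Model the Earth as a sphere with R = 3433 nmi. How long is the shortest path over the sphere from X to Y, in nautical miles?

3711 nmi

Haversine: a = sin²(Δφ/2)+cos φ₁ cos φ₂ sin²(Δλ/2) = 0.26477;  σ = 2·atan2(√a,√(1−a))
σ = 61.935° → d = Rσ = 3433·1.08098 = 3711 nmi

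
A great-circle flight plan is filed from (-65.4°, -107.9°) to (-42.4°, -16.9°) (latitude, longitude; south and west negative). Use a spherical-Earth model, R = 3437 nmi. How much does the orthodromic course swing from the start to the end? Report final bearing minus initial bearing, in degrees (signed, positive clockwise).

Initial bearing θ₁ = atan2(sin Δλ cos φ₂, cos φ₁ sin φ₂ − sin φ₁ cos φ₂ cos Δλ) = 111.61°
Final bearing θ₂ = (initial bearing from the destination back to the start) + 180° = 31.61°
Δθ = θ₂ − θ₁ = -80.0°

-80.0°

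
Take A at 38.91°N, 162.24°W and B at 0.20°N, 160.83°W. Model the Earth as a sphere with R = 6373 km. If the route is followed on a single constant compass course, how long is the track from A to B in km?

4308 km

Rhumb course C = atan2(Δλ, Δψ) with Δψ = ln[tan(π/4+φ₂/2)/tan(π/4+φ₁/2)] = -0.7348, Δλ = +0.0246 → C = 178.08°
d = R·|Δφ| / |cos C| = 6373·0.67562 / 0.99944 = 4308 km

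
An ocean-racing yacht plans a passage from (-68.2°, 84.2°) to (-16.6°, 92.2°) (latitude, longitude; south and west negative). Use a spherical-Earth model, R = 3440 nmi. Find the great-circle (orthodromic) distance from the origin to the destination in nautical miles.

3113 nmi

Haversine: a = sin²(Δφ/2)+cos φ₁ cos φ₂ sin²(Δλ/2) = 0.19116;  σ = 2·atan2(√a,√(1−a))
σ = 51.853° → d = Rσ = 3440·0.90500 = 3113 nmi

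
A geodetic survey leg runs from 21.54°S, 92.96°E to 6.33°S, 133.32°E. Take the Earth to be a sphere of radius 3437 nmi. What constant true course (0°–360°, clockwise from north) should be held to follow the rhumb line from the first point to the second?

Δψ = ln[tan(π/4+φ₂/2)/tan(π/4+φ₁/2)] = +0.2744
Δλ = +0.7044 rad (taken the short way round)
course = atan2(Δλ, Δψ) = 68.72°

68.7°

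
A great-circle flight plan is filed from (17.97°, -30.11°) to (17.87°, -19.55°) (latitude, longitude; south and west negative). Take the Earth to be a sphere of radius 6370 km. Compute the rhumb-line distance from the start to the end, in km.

1117 km

Δψ = ln[tan(π/4+φ₂/2)/tan(π/4+φ₁/2)] = -0.0018;  Δφ = -0.0017 rad,  Δλ = +0.1843 rad
q = Δφ/Δψ = 0.9515
d = R·√(Δφ² + q²Δλ²) = 6370·0.17537 = 1117 km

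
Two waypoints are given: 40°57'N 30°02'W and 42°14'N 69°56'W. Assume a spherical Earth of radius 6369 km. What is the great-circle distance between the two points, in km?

Haversine: a = sin²(Δφ/2)+cos φ₁ cos φ₂ sin²(Δλ/2) = 0.06523;  σ = 2·atan2(√a,√(1−a))
σ = 29.594° → d = Rσ = 6369·0.51652 = 3290 km

3290 km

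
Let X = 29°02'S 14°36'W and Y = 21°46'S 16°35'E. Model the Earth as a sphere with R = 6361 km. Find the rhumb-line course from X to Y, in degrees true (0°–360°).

Δψ = ln[tan(π/4+φ₂/2)/tan(π/4+φ₁/2)] = +0.1405
Δλ = +0.5443 rad (taken the short way round)
course = atan2(Δλ, Δψ) = 75.52°

75.5°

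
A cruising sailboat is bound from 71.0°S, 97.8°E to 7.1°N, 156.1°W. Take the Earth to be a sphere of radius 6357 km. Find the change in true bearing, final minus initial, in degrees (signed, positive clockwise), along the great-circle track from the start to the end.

-84.3°

Initial bearing θ₁ = atan2(sin Δλ cos φ₂, cos φ₁ sin φ₂ − sin φ₁ cos φ₂ cos Δλ) = 102.99°
Final bearing θ₂ = (initial bearing from the destination back to the start) + 180° = 18.64°
Δθ = θ₂ − θ₁ = -84.3°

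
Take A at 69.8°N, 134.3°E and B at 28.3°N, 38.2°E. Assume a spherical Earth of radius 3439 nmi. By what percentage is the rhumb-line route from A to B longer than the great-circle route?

Great circle: σ = 1.1455 rad → d_gc = Rσ = 3939.3 nmi
Rhumb: Δφ = -0.7243, Δλ = -1.6773, Δψ = -1.2099, q = Δφ/Δψ = 0.5986 → d_rh = R√(Δφ²+q²Δλ²) = 4257.7 nmi
Excess = (4257.7 − 3939.3) / 3939.3 = 318.4 / 3939.3 = 8.08% ≈ 8.1%

8.1%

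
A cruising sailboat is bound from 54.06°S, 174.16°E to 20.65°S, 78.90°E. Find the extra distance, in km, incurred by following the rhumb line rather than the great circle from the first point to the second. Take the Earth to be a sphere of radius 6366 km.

Great circle: cos σ = sin φ₁ sin φ₂ + cos φ₁ cos φ₂ cos Δλ,  σ = 1.3334 rad → d_gc = 8488.4 km
Rhumb line: Δψ = +0.7575, q = Δφ/Δψ = 0.7698, d_rh = R√(Δφ²+q²Δλ²) = 8953.5 km
Excess = 8953.5 − 8488.4 = 465.1 ≈ 465 km

465 km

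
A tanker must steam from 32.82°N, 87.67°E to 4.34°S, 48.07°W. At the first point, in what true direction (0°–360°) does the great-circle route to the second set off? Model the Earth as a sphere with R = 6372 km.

294.9°

N = sin Δλ·cos φ₂ = -0.6959;  D = cos φ₁ sin φ₂ − sin φ₁ cos φ₂ cos Δλ = +0.3235
initial course = atan2(N, D) = 294.93°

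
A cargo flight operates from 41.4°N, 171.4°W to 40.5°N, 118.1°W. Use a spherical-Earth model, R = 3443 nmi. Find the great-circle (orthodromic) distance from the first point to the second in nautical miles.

2380 nmi

cos σ = sin φ₁ sin φ₂ + cos φ₁ cos φ₂ cos Δλ
      = sin(41.40°)sin(40.50°) + cos(41.40°)cos(40.50°)cos(53.30°) = 0.7704
σ = 39.613° → d = Rσ = 3443·0.69138 = 2380 nmi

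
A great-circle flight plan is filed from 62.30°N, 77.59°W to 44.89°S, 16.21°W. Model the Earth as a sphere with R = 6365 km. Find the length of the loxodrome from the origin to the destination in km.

Rhumb course C = atan2(Δλ, Δψ) with Δψ = ln[tan(π/4+φ₂/2)/tan(π/4+φ₁/2)] = -2.2789, Δλ = +1.0713 → C = 154.82°
d = R·|Δφ| / |cos C| = 6365·1.87082 / 0.90499 = 13158 km

13158 km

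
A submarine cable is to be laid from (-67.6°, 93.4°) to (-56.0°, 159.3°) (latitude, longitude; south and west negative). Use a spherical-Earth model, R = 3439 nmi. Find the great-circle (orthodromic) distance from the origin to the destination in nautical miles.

1885 nmi

cos σ = sin φ₁ sin φ₂ + cos φ₁ cos φ₂ cos Δλ
      = sin(-67.60°)sin(-56.00°) + cos(-67.60°)cos(-56.00°)cos(65.90°) = 0.8535
σ = 31.406° → d = Rσ = 3439·0.54814 = 1885 nmi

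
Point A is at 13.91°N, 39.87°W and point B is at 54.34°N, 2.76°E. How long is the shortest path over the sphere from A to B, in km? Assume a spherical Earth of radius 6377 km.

cos σ = sin φ₁ sin φ₂ + cos φ₁ cos φ₂ cos Δλ
      = sin(13.91°)sin(54.34°) + cos(13.91°)cos(54.34°)cos(42.63°) = 0.6117
σ = 52.290° → d = Rσ = 6377·0.91264 = 5820 km

5820 km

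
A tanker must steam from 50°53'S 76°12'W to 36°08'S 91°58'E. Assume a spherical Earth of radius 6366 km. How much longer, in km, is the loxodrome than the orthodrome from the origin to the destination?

3283 km

Great circle: cos σ = sin φ₁ sin φ₂ + cos φ₁ cos φ₂ cos Δλ,  σ = 1.6120 rad → d_gc = 10262.1 km
Rhumb line: Δψ = +0.3577, q = Δφ/Δψ = 0.7196, d_rh = R√(Δφ²+q²Δλ²) = 13545.4 km
Excess = 13545.4 − 10262.1 = 3283.3 ≈ 3283 km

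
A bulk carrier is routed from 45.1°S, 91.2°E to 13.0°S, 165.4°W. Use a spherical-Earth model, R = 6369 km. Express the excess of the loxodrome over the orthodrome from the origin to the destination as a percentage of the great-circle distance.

Great circle: σ = 1.5708 rad → d_gc = Rσ = 10004.7 km
Rhumb: Δφ = +0.5603, Δλ = +1.8047, Δψ = +0.6550, q = Δφ/Δψ = 0.8554 → d_rh = R√(Δφ²+q²Δλ²) = 10459.1 km
Excess = (10459.1 − 10004.7) / 10004.7 = 454.4 / 10004.7 = 4.54% ≈ 4.5%

4.5%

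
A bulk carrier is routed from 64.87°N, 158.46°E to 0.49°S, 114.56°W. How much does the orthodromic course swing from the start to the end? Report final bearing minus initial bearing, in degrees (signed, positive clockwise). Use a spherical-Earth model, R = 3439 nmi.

+62.0°

Initial bearing θ₁ = atan2(sin Δλ cos φ₂, cos φ₁ sin φ₂ − sin φ₁ cos φ₂ cos Δλ) = 92.94°
Final bearing θ₂ = (initial bearing from the destination back to the start) + 180° = 154.90°
Δθ = θ₂ − θ₁ = +62.0°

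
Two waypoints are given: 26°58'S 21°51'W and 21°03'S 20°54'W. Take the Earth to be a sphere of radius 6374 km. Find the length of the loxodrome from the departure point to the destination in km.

Rhumb course C = atan2(Δλ, Δψ) with Δψ = ln[tan(π/4+φ₂/2)/tan(π/4+φ₁/2)] = +0.1131, Δλ = +0.0166 → C = 8.34°
d = R·|Δφ| / |cos C| = 6374·0.10327 / 0.98943 = 665 km

665 km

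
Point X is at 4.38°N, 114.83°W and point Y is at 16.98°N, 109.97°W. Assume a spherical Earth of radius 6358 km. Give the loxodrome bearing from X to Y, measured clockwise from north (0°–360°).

Meridional parts: M(φ₁)=+0.0765, M(φ₂)=+0.3008 → ΔM = +0.2243;  Δλ = +0.0848 rad
tan C = Δλ / ΔM = +0.3782 → C = 20.72°

20.7°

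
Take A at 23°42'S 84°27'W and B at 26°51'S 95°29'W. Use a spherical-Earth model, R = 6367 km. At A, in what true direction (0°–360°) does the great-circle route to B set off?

N = sin Δλ·cos φ₂ = -0.1707;  D = cos φ₁ sin φ₂ − sin φ₁ cos φ₂ cos Δλ = -0.0616
initial course = atan2(N, D) = 250.17°

250.2°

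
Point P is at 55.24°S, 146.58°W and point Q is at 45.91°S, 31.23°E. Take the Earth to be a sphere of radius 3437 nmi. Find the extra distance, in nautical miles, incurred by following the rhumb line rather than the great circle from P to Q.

Great circle: cos σ = sin φ₁ sin φ₂ + cos φ₁ cos φ₂ cos Δλ,  σ = 1.3759 rad → d_gc = 4729.0 nmi
Rhumb line: Δψ = +0.2575, q = Δφ/Δψ = 0.6323, d_rh = R√(Δφ²+q²Δλ²) = 6767.2 nmi
Excess = 6767.2 − 4729.0 = 2038.2 ≈ 2038 nmi

2038 nmi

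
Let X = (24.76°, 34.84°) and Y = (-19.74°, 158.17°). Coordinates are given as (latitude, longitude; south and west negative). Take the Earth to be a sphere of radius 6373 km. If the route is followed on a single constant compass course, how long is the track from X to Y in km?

Δψ = ln[tan(π/4+φ₂/2)/tan(π/4+φ₁/2)] = -0.7978;  Δφ = -0.7767 rad,  Δλ = +2.1525 rad
q = Δφ/Δψ = 0.9735
d = R·√(Δφ² + q²Δλ²) = 6373·2.23478 = 14242 km

14242 km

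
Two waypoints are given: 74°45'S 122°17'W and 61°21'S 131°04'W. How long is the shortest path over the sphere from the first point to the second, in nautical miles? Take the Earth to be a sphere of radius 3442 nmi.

cos σ = sin φ₁ sin φ₂ + cos φ₁ cos φ₂ cos Δλ
      = sin(-74.75°)sin(-61.35°) + cos(-74.75°)cos(-61.35°)cos(-8.78°) = 0.9713
σ = 13.761° → d = Rσ = 3442·0.24017 = 827 nmi

827 nmi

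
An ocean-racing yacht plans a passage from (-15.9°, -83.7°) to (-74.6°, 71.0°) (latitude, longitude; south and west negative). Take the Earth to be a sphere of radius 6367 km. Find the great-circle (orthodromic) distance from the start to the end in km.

cos σ = sin φ₁ sin φ₂ + cos φ₁ cos φ₂ cos Δλ
      = sin(-15.90°)sin(-74.60°) + cos(-15.90°)cos(-74.60°)cos(154.70°) = 0.0332
σ = 88.096° → d = Rσ = 6367·1.53757 = 9790 km

9790 km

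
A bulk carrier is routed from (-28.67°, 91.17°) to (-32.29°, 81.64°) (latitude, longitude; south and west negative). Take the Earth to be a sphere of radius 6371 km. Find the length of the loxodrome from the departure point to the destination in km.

Rhumb course C = atan2(Δλ, Δψ) with Δψ = ln[tan(π/4+φ₂/2)/tan(π/4+φ₁/2)] = -0.0733, Δλ = -0.1663 → C = 246.21°
d = R·|Δφ| / |cos C| = 6371·0.06318 / 0.40342 = 998 km

998 km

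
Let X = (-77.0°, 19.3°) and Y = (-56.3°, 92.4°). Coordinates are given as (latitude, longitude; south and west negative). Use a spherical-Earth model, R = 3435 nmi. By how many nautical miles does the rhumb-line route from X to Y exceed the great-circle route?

Great circle: cos σ = sin φ₁ sin φ₂ + cos φ₁ cos φ₂ cos Δλ,  σ = 0.5606 rad → d_gc = 1925.801 nmi
Rhumb line: Δψ = +0.9777, q = Δφ/Δψ = 0.3695, d_rh = R√(Δφ²+q²Δλ²) = 2040.300 nmi
Excess = 2040.300 − 1925.801 = 114.499 ≈ 114 nmi

114 nmi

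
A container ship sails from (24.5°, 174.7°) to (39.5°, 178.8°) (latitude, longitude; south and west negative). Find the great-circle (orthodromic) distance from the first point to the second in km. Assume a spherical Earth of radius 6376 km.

1713 km

cos σ = sin φ₁ sin φ₂ + cos φ₁ cos φ₂ cos Δλ
      = sin(24.50°)sin(39.50°) + cos(24.50°)cos(39.50°)cos(4.10°) = 0.9641
σ = 15.393° → d = Rσ = 6376·0.26865 = 1713 km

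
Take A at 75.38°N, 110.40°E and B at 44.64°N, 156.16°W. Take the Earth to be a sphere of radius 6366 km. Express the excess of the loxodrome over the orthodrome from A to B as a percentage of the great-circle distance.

9.2%

Great circle: σ = 0.8378 rad → d_gc = Rσ = 5333.2 km
Rhumb: Δφ = -0.5365, Δλ = +1.6308, Δψ = -1.1810, q = Δφ/Δψ = 0.4543 → d_rh = R√(Δφ²+q²Δλ²) = 5823.1 km
Excess = (5823.1 − 5333.2) / 5333.2 = 489.9 / 5333.2 = 9.19% ≈ 9.2%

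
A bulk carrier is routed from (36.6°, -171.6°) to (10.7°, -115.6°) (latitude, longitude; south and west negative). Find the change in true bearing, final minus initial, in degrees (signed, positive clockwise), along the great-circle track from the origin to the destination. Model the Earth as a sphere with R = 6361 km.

+24.7°

At departure: θ₁ = atan2(sin Δλ cos φ₂, cos φ₁ sin φ₂ − sin φ₁ cos φ₂ cos Δλ) = 102.36°
At arrival: θ₂ = atan2(sin Δλ cos φ₁, −cos φ₂ sin φ₁ + sin φ₂ cos φ₁ cos Δλ) = 127.05°
Δθ = θ₂ − θ₁ = +24.7°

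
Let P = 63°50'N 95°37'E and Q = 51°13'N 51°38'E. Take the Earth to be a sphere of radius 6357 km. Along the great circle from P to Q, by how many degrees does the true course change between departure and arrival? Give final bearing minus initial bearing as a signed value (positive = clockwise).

-37.8°

At departure: θ₁ = atan2(sin Δλ cos φ₂, cos φ₁ sin φ₂ − sin φ₁ cos φ₂ cos Δλ) = 262.05°
At arrival: θ₂ = atan2(sin Δλ cos φ₁, −cos φ₂ sin φ₁ + sin φ₂ cos φ₁ cos Δλ) = 224.21°
Δθ = θ₂ − θ₁ = -37.8°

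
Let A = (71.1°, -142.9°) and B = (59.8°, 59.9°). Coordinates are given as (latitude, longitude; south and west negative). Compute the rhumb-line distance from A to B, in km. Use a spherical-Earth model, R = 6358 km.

Rhumb course C = atan2(Δλ, Δψ) with Δψ = ln[tan(π/4+φ₂/2)/tan(π/4+φ₁/2)] = -0.4831, Δλ = -2.7437 → C = 260.01°
d = R·|Δφ| / |cos C| = 6358·0.19722 / 0.17341 = 7231 km

7231 km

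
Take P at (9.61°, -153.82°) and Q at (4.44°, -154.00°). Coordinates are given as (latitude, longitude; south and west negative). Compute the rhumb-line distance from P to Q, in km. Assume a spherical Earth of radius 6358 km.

Rhumb course C = atan2(Δλ, Δψ) with Δψ = ln[tan(π/4+φ₂/2)/tan(π/4+φ₁/2)] = -0.0909, Δλ = -0.0031 → C = 181.98°
d = R·|Δφ| / |cos C| = 6358·0.09023 / 0.99940 = 574 km

574 km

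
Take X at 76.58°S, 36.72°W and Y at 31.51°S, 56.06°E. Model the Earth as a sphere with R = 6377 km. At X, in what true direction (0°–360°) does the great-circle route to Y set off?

100.7°

θ = atan2( sin Δλ·cos φ₂ ,  cos φ₁ sin φ₂ − sin φ₁ cos φ₂ cos Δλ )
  = atan2(+0.8515, -0.1615) = 100.74°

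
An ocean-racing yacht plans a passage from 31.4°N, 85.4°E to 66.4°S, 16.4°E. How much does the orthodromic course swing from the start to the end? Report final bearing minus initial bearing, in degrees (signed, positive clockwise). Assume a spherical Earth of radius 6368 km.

At departure: θ₁ = atan2(sin Δλ cos φ₂, cos φ₁ sin φ₂ − sin φ₁ cos φ₂ cos Δλ) = 203.57°
At arrival: θ₂ = atan2(sin Δλ cos φ₁, −cos φ₂ sin φ₁ + sin φ₂ cos φ₁ cos Δλ) = 238.47°
Δθ = θ₂ − θ₁ = +34.9°

+34.9°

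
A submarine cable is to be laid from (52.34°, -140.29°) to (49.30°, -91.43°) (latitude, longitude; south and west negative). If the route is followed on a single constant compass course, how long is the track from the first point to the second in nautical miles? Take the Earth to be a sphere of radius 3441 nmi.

1862 nmi

Rhumb course C = atan2(Δλ, Δψ) with Δψ = ln[tan(π/4+φ₂/2)/tan(π/4+φ₁/2)] = -0.0840, Δλ = +0.8528 → C = 95.63°
d = R·|Δφ| / |cos C| = 3441·0.05306 / 0.09806 = 1862 nmi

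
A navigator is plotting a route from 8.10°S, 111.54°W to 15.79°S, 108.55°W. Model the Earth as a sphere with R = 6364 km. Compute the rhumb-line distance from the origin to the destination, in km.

Δψ = ln[tan(π/4+φ₂/2)/tan(π/4+φ₁/2)] = -0.1373;  Δφ = -0.1342 rad,  Δλ = +0.0522 rad
q = Δφ/Δψ = 0.9775
d = R·√(Δφ² + q²Δλ²) = 6364·0.14358 = 914 km

914 km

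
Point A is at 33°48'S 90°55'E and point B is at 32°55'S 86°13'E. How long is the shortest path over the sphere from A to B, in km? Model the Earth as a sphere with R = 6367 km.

cos σ = sin φ₁ sin φ₂ + cos φ₁ cos φ₂ cos Δλ
      = sin(-33.80°)sin(-32.92°) + cos(-33.80°)cos(-32.92°)cos(-4.70°) = 0.9975
σ = 4.023° → d = Rσ = 6367·0.07022 = 447 km

447 km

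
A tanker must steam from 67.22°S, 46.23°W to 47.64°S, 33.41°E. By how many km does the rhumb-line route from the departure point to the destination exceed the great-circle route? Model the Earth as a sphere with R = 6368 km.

302 km

Great circle: cos σ = sin φ₁ sin φ₂ + cos φ₁ cos φ₂ cos Δλ,  σ = 0.7551 rad → d_gc = 4808.47 km
Rhumb line: Δψ = +0.6541, q = Δφ/Δψ = 0.5225, d_rh = R√(Δφ²+q²Δλ²) = 5110.96 km
Excess = 5110.96 − 4808.47 = 302.49 ≈ 302 km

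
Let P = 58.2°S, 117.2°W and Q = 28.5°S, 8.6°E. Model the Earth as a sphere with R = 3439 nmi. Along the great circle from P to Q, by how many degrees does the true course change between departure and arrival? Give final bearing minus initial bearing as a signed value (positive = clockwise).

At departure: θ₁ = atan2(sin Δλ cos φ₂, cos φ₁ sin φ₂ − sin φ₁ cos φ₂ cos Δλ) = 134.00°
At arrival: θ₂ = atan2(sin Δλ cos φ₁, −cos φ₂ sin φ₁ + sin φ₂ cos φ₁ cos Δλ) = 25.55°
Δθ = θ₂ − θ₁ = -108.4°

-108.4°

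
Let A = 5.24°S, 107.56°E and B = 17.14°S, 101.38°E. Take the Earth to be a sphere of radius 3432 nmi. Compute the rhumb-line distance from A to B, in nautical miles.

800 nmi

Δψ = ln[tan(π/4+φ₂/2)/tan(π/4+φ₁/2)] = -0.2121;  Δφ = -0.2077 rad,  Δλ = -0.1079 rad
q = Δφ/Δψ = 0.9791
d = R·√(Δφ² + q²Δλ²) = 3432·0.23300 = 800 nmi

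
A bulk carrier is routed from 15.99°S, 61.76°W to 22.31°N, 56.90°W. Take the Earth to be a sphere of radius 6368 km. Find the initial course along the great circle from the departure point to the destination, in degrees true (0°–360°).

N = sin Δλ·cos φ₂ = +0.0784;  D = cos φ₁ sin φ₂ − sin φ₁ cos φ₂ cos Δλ = +0.6189
initial course = atan2(N, D) = 7.22°

7.2°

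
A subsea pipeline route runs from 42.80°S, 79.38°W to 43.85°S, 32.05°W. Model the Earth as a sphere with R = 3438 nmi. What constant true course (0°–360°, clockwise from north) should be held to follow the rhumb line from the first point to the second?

Meridional parts: M(φ₁)=-0.8281, M(φ₂)=-0.8533 → ΔM = -0.0252;  Δλ = +0.8261 rad
tan C = Δλ / ΔM = -32.7905 → C = 91.75°

91.7°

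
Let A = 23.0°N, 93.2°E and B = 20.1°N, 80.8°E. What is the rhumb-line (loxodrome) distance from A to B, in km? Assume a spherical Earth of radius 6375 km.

Δψ = ln[tan(π/4+φ₂/2)/tan(π/4+φ₁/2)] = -0.0544;  Δφ = -0.0506 rad,  Δλ = -0.2164 rad
q = Δφ/Δψ = 0.9300
d = R·√(Δφ² + q²Δλ²) = 6375·0.20753 = 1323 km

1323 km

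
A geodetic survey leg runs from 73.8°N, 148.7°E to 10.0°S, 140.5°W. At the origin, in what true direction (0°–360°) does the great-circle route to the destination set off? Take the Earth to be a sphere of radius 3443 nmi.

111.1°

N = sin Δλ·cos φ₂ = +0.9300;  D = cos φ₁ sin φ₂ − sin φ₁ cos φ₂ cos Δλ = -0.3595
initial course = atan2(N, D) = 111.13°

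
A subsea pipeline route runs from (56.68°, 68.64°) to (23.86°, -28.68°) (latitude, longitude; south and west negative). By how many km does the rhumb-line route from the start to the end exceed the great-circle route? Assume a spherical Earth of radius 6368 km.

529 km

Great circle: cos σ = sin φ₁ sin φ₂ + cos φ₁ cos φ₂ cos Δλ,  σ = 1.2932 rad → d_gc = 8235.4 km
Rhumb line: Δψ = -0.7774, q = Δφ/Δψ = 0.7368, d_rh = R√(Δφ²+q²Δλ²) = 8764.6 km
Excess = 8764.6 − 8235.4 = 529.2 ≈ 529 km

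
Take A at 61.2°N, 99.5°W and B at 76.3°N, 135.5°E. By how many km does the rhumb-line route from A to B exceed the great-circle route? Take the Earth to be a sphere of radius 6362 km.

858 km

Great circle: cos σ = sin φ₁ sin φ₂ + cos φ₁ cos φ₂ cos Δλ,  σ = 0.6666 rad → d_gc = 4240.9 km
Rhumb line: Δψ = +0.7596, q = Δφ/Δψ = 0.3470, d_rh = R√(Δφ²+q²Δλ²) = 5099.3 km
Excess = 5099.3 − 4240.9 = 858.4 ≈ 858 km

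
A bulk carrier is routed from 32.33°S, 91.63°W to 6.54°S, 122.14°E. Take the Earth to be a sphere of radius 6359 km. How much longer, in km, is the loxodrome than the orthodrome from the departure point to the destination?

Great circle: cos σ = sin φ₁ sin φ₂ + cos φ₁ cos φ₂ cos Δλ,  σ = 2.2613 rad → d_gc = 14379.6 km
Rhumb line: Δψ = +0.4824, q = Δφ/Δψ = 0.9330, d_rh = R√(Δφ²+q²Δλ²) = 15410.2 km
Excess = 15410.2 − 14379.6 = 1030.6 ≈ 1031 km

1031 km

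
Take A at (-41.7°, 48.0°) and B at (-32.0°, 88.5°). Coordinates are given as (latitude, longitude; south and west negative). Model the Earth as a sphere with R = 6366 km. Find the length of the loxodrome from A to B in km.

Rhumb course C = atan2(Δλ, Δψ) with Δψ = ln[tan(π/4+φ₂/2)/tan(π/4+φ₁/2)] = +0.2121, Δλ = +0.7069 → C = 73.30°
d = R·|Δφ| / |cos C| = 6366·0.16930 / 0.28741 = 3750 km

3750 km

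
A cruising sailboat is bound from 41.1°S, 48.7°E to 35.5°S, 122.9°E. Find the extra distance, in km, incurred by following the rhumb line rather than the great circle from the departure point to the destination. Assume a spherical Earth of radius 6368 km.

Great circle: cos σ = sin φ₁ sin φ₂ + cos φ₁ cos φ₂ cos Δλ,  σ = 0.9899 rad → d_gc = 6303.6 km
Rhumb line: Δψ = +0.1247, q = Δφ/Δψ = 0.7841, d_rh = R√(Δφ²+q²Δλ²) = 6496.0 km
Excess = 6496.0 − 6303.6 = 192.4 ≈ 192 km

192 km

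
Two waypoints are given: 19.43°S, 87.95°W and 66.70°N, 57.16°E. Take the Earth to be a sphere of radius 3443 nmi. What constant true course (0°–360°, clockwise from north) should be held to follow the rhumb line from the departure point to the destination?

52.8°

Δψ = ln[tan(π/4+φ₂/2)/tan(π/4+φ₁/2)] = +1.9248
Δλ = +2.5326 rad (taken the short way round)
course = atan2(Δλ, Δψ) = 52.77°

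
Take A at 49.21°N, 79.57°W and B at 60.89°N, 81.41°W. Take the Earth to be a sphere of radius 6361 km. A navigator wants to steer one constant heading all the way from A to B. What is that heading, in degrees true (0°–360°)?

Δψ = ln[tan(π/4+φ₂/2)/tan(π/4+φ₁/2)] = +0.3590
Δλ = -0.0321 rad (taken the short way round)
course = atan2(Δλ, Δψ) = 354.89°

354.9°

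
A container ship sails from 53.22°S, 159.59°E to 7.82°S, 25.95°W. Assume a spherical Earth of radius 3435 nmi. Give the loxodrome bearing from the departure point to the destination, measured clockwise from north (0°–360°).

72.4°

Meridional parts: M(φ₁)=-1.1012, M(φ₂)=-0.1369 → ΔM = +0.9643;  Δλ = +3.0449 rad
tan C = Δλ / ΔM = +3.1576 → C = 72.43°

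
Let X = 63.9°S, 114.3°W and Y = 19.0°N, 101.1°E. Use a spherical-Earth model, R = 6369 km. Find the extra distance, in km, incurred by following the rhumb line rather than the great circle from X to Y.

1514 km

Great circle: cos σ = sin φ₁ sin φ₂ + cos φ₁ cos φ₂ cos Δλ,  σ = 2.2542 rad → d_gc = 14357.0 km
Rhumb line: Δψ = +1.7998, q = Δφ/Δψ = 0.8039, d_rh = R√(Δφ²+q²Δλ²) = 15871.2 km
Excess = 15871.2 − 14357.0 = 1514.2 ≈ 1514 km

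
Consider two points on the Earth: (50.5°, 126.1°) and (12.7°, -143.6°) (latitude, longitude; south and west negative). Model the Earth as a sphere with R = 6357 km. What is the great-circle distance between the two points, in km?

Haversine: a = sin²(Δφ/2)+cos φ₁ cos φ₂ sin²(Δλ/2) = 0.41681;  σ = 2·atan2(√a,√(1−a))
σ = 80.422° → d = Rσ = 6357·1.40363 = 8923 km

8923 km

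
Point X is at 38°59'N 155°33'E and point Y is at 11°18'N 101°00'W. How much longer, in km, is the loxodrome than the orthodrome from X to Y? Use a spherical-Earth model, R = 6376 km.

366 km

Great circle: cos σ = sin φ₁ sin φ₂ + cos φ₁ cos φ₂ cos Δλ,  σ = 1.6249 rad → d_gc = 10360.1 km
Rhumb line: Δψ = -0.5414, q = Δφ/Δψ = 0.8924, d_rh = R√(Δφ²+q²Δλ²) = 10725.8 km
Excess = 10725.8 − 10360.1 = 365.7 ≈ 366 km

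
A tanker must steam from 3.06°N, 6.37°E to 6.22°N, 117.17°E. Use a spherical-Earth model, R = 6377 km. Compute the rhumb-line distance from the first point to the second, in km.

Δψ = ln[tan(π/4+φ₂/2)/tan(π/4+φ₁/2)] = +0.0553;  Δφ = +0.0552 rad,  Δλ = +1.9338 rad
q = Δφ/Δψ = 0.9966
d = R·√(Δφ² + q²Δλ²) = 6377·1.92803 = 12295 km

12295 km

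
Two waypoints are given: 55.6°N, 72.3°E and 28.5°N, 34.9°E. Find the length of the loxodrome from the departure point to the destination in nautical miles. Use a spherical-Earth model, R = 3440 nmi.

Δψ = ln[tan(π/4+φ₂/2)/tan(π/4+φ₁/2)] = -0.6533;  Δφ = -0.4730 rad,  Δλ = -0.6528 rad
q = Δφ/Δψ = 0.7240
d = R·√(Δφ² + q²Δλ²) = 3440·0.66860 = 2300 nmi

2300 nmi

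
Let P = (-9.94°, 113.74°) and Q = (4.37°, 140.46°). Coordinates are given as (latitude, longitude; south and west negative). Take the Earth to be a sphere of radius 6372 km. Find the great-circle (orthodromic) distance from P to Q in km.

3361 km

cos σ = sin φ₁ sin φ₂ + cos φ₁ cos φ₂ cos Δλ
      = sin(-9.94°)sin(4.37°) + cos(-9.94°)cos(4.37°)cos(26.72°) = 0.8641
σ = 30.220° → d = Rσ = 6372·0.52745 = 3361 km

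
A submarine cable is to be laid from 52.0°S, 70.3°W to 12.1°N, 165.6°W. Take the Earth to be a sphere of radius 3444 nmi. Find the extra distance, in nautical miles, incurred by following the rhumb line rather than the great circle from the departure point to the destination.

144 nmi

Great circle: cos σ = sin φ₁ sin φ₂ + cos φ₁ cos φ₂ cos Δλ,  σ = 1.7934 rad → d_gc = 6176.53 nmi
Rhumb line: Δψ = +1.2789, q = Δφ/Δψ = 0.8748, d_rh = R√(Δφ²+q²Δλ²) = 6321.02 nmi
Excess = 6321.02 − 6176.53 = 144.49 ≈ 144 nmi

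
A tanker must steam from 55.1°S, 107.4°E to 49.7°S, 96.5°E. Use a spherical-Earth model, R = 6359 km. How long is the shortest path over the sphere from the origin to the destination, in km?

cos σ = sin φ₁ sin φ₂ + cos φ₁ cos φ₂ cos Δλ
      = sin(-55.10°)sin(-49.70°) + cos(-55.10°)cos(-49.70°)cos(-10.90°) = 0.9889
σ = 8.550° → d = Rσ = 6359·0.14923 = 949 km

949 km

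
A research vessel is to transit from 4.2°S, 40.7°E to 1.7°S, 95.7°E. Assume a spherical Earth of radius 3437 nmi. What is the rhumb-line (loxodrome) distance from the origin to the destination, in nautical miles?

Δψ = ln[tan(π/4+φ₂/2)/tan(π/4+φ₁/2)] = +0.0437;  Δφ = +0.0436 rad,  Δλ = +0.9599 rad
q = Δφ/Δψ = 0.9986
d = R·√(Δφ² + q²Δλ²) = 3437·0.95958 = 3298 nmi

3298 nmi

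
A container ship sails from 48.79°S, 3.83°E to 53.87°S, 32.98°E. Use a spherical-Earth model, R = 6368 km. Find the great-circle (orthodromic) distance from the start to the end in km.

2085 km

Haversine: a = sin²(Δφ/2)+cos φ₁ cos φ₂ sin²(Δλ/2) = 0.02656;  σ = 2·atan2(√a,√(1−a))
σ = 18.760° → d = Rσ = 6368·0.32743 = 2085 km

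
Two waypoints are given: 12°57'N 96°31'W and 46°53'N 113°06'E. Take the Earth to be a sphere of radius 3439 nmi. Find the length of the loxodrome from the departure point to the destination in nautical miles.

Δψ = ln[tan(π/4+φ₂/2)/tan(π/4+φ₁/2)] = +0.7007;  Δφ = +0.5922 rad,  Δλ = -2.6247 rad
q = Δφ/Δψ = 0.8452
d = R·√(Δφ² + q²Δλ²) = 3439·2.29620 = 7897 nmi

7897 nmi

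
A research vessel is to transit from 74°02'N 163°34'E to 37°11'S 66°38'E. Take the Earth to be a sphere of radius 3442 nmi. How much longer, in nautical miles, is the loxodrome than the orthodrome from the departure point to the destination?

Great circle: cos σ = sin φ₁ sin φ₂ + cos φ₁ cos φ₂ cos Δλ,  σ = 2.2237 rad → d_gc = 7654.0 nmi
Rhumb line: Δψ = -2.6644, q = Δφ/Δψ = 0.7285, d_rh = R√(Δφ²+q²Δλ²) = 7914.4 nmi
Excess = 7914.4 − 7654.0 = 260.4 ≈ 260 nmi

260 nmi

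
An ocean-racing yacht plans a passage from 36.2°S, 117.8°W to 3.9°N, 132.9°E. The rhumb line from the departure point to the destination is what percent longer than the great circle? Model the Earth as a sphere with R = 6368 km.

Great circle: σ = 1.8821 rad → d_gc = Rσ = 11985.0 km
Rhumb: Δφ = +0.6999, Δλ = -1.9076, Δψ = +0.7467, q = Δφ/Δψ = 0.9373 → d_rh = R√(Δφ²+q²Δλ²) = 12227.1 km
Excess = (12227.1 − 11985.0) / 11985.0 = 242.1 / 11985.0 = 2.02% ≈ 2.0%

2.0%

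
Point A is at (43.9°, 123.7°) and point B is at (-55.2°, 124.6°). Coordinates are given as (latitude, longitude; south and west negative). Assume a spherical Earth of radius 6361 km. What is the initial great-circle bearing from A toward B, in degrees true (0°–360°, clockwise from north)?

179.5°

N = sin Δλ·cos φ₂ = +0.0090;  D = cos φ₁ sin φ₂ − sin φ₁ cos φ₂ cos Δλ = -0.9874
initial course = atan2(N, D) = 179.48°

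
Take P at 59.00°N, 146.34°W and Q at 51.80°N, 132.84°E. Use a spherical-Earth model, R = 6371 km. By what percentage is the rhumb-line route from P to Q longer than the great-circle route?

Great circle: σ = 0.7606 rad → d_gc = Rσ = 4845.8 km
Rhumb: Δφ = -0.1257, Δλ = -1.4106, Δψ = -0.2221, q = Δφ/Δψ = 0.5659 → d_rh = R√(Δφ²+q²Δλ²) = 5148.2 km
Excess = (5148.2 − 4845.8) / 4845.8 = 302.4 / 4845.8 = 6.24% ≈ 6.2%

6.2%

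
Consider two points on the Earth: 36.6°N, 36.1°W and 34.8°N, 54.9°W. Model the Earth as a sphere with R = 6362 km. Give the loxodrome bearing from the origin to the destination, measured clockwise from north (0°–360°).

263.3°

Δψ = ln[tan(π/4+φ₂/2)/tan(π/4+φ₁/2)] = -0.0387
Δλ = -0.3281 rad (taken the short way round)
course = atan2(Δλ, Δψ) = 263.28°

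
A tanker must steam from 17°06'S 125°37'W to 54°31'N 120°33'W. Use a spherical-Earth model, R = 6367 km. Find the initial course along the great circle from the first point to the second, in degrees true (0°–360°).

N = sin Δλ·cos φ₂ = +0.0513;  D = cos φ₁ sin φ₂ − sin φ₁ cos φ₂ cos Δλ = +0.9483
initial course = atan2(N, D) = 3.09°

3.1°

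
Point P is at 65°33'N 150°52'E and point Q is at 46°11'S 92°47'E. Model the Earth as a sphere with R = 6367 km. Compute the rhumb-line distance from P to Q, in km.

13445 km

Rhumb course C = atan2(Δλ, Δψ) with Δψ = ln[tan(π/4+φ₂/2)/tan(π/4+φ₁/2)] = -2.4403, Δλ = -1.0137 → C = 202.56°
d = R·|Δφ| / |cos C| = 6367·1.95011 / 0.92349 = 13445 km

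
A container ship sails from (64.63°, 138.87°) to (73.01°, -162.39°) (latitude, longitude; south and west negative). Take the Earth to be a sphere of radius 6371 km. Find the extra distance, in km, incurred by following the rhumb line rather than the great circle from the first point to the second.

95 km

Great circle: cos σ = sin φ₁ sin φ₂ + cos φ₁ cos φ₂ cos Δλ,  σ = 0.3788 rad → d_gc = 2413.6 km
Rhumb line: Δψ = +0.4101, q = Δφ/Δψ = 0.3566, d_rh = R√(Δφ²+q²Δλ²) = 2508.9 km
Excess = 2508.9 − 2413.6 = 95.3 ≈ 95 km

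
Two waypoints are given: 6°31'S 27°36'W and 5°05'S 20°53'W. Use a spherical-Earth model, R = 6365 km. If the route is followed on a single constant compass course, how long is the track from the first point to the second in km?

759 km

Δψ = ln[tan(π/4+φ₂/2)/tan(π/4+φ₁/2)] = +0.0251;  Δφ = +0.0250 rad,  Δλ = +0.1172 rad
q = Δφ/Δψ = 0.9949
d = R·√(Δφ² + q²Δλ²) = 6365·0.11928 = 759 km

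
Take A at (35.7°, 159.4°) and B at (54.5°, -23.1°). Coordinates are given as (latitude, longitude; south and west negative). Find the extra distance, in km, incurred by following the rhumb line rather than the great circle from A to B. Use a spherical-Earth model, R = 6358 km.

3909 km

Great circle: cos σ = sin φ₁ sin φ₂ + cos φ₁ cos φ₂ cos Δλ,  σ = 1.5669 rad → d_gc = 9962.1 km
Rhumb line: Δψ = +0.4713, q = Δφ/Δψ = 0.6962, d_rh = R√(Δφ²+q²Δλ²) = 13870.9 km
Excess = 13870.9 − 9962.1 = 3908.8 ≈ 3909 km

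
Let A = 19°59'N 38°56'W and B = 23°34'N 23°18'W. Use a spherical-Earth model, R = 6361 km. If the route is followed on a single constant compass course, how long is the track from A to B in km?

Δψ = ln[tan(π/4+φ₂/2)/tan(π/4+φ₁/2)] = +0.0674;  Δφ = +0.0625 rad,  Δλ = +0.2729 rad
q = Δφ/Δψ = 0.9284
d = R·√(Δφ² + q²Δλ²) = 6361·0.26094 = 1660 km

1660 km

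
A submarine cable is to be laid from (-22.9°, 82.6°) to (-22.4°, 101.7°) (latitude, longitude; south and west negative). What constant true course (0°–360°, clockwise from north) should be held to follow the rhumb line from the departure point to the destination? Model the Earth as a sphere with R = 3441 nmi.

Δψ = ln[tan(π/4+φ₂/2)/tan(π/4+φ₁/2)] = +0.0095
Δλ = +0.3334 rad (taken the short way round)
course = atan2(Δλ, Δψ) = 88.38°

88.4°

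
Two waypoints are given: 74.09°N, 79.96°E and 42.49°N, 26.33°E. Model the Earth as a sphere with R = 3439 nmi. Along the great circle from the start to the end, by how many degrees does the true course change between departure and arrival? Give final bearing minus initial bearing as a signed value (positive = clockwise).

-48.2°

At departure: θ₁ = atan2(sin Δλ cos φ₂, cos φ₁ sin φ₂ − sin φ₁ cos φ₂ cos Δλ) = 248.38°
At arrival: θ₂ = atan2(sin Δλ cos φ₁, −cos φ₂ sin φ₁ + sin φ₂ cos φ₁ cos Δλ) = 200.22°
Δθ = θ₂ − θ₁ = -48.2°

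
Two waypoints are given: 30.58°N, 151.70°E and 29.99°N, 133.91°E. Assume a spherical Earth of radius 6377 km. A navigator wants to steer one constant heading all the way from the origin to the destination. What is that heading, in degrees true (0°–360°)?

Meridional parts: M(φ₁)=+0.5610, M(φ₂)=+0.5491 → ΔM = -0.0119;  Δλ = -0.3105 rad
tan C = Δλ / ΔM = +26.0374 → C = 267.80°

267.8°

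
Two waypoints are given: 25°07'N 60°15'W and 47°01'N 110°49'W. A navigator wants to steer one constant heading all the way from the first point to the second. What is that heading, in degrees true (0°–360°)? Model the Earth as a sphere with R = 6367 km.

298.5°

Meridional parts: M(φ₁)=+0.4531, M(φ₂)=+0.9321 → ΔM = +0.4789;  Δλ = -0.8826 rad
tan C = Δλ / ΔM = -1.8427 → C = 298.49°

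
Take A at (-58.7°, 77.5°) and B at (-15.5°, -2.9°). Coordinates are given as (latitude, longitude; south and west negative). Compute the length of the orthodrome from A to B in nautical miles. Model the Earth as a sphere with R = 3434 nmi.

4305 nmi

Haversine: a = sin²(Δφ/2)+cos φ₁ cos φ₂ sin²(Δλ/2) = 0.34408;  σ = 2·atan2(√a,√(1−a))
σ = 71.830° → d = Rσ = 3434·1.25368 = 4305 nmi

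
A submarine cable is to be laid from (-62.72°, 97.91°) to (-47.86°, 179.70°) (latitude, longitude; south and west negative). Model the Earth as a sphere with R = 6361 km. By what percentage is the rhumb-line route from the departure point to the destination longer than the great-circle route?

Great circle: σ = 0.7913 rad → d_gc = Rσ = 5033.2 km
Rhumb: Δφ = +0.2594, Δλ = +1.4275, Δψ = +0.4623, q = Δφ/Δψ = 0.5611 → d_rh = R√(Δφ²+q²Δλ²) = 5355.1 km
Excess = (5355.1 − 5033.2) / 5033.2 = 321.9 / 5033.2 = 6.40% ≈ 6.4%

6.4%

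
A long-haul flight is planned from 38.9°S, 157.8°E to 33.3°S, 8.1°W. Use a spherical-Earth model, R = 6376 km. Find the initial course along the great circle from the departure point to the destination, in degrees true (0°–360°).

N = sin Δλ·cos φ₂ = -0.2036;  D = cos φ₁ sin φ₂ − sin φ₁ cos φ₂ cos Δλ = -0.9363
initial course = atan2(N, D) = 192.27°

192.3°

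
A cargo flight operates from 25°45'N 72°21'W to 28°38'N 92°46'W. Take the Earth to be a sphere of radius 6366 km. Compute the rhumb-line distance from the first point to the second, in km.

Δψ = ln[tan(π/4+φ₂/2)/tan(π/4+φ₁/2)] = +0.0566;  Δφ = +0.0503 rad,  Δλ = -0.3563 rad
q = Δφ/Δψ = 0.8893
d = R·√(Δφ² + q²Δλ²) = 6366·0.32088 = 2043 km

2043 km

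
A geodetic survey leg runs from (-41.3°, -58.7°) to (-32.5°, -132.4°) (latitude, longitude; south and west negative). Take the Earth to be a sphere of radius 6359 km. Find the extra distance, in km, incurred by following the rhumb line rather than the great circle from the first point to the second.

Great circle: cos σ = sin φ₁ sin φ₂ + cos φ₁ cos φ₂ cos Δλ,  σ = 1.0093 rad → d_gc = 6418.2 km
Rhumb line: Δψ = +0.1925, q = Δφ/Δψ = 0.7980, d_rh = R√(Δφ²+q²Δλ²) = 6600.1 km
Excess = 6600.1 − 6418.2 = 181.9 ≈ 182 km

182 km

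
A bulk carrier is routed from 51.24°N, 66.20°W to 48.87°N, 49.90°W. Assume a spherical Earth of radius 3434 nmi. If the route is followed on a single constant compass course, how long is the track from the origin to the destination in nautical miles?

643 nmi

Rhumb course C = atan2(Δλ, Δψ) with Δψ = ln[tan(π/4+φ₂/2)/tan(π/4+φ₁/2)] = -0.0644, Δλ = +0.2845 → C = 102.76°
d = R·|Δφ| / |cos C| = 3434·0.04136 / 0.22092 = 643 nmi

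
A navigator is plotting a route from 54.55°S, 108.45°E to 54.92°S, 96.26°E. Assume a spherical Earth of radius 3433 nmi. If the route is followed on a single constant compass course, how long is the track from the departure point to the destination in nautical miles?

422 nmi

Rhumb course C = atan2(Δλ, Δψ) with Δψ = ln[tan(π/4+φ₂/2)/tan(π/4+φ₁/2)] = -0.0112, Δλ = -0.2128 → C = 266.99°
d = R·|Δφ| / |cos C| = 3433·0.00646 / 0.05250 = 422 nmi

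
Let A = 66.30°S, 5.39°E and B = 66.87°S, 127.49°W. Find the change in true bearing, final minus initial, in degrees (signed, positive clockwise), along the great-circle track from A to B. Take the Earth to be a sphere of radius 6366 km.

Initial bearing θ₁ = atan2(sin Δλ cos φ₂, cos φ₁ sin φ₂ − sin φ₁ cos φ₂ cos Δλ) = 205.10°
Final bearing θ₂ = (initial bearing from the destination back to the start) + 180° = 334.27°
Δθ = θ₂ − θ₁ = +129.2°

+129.2°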